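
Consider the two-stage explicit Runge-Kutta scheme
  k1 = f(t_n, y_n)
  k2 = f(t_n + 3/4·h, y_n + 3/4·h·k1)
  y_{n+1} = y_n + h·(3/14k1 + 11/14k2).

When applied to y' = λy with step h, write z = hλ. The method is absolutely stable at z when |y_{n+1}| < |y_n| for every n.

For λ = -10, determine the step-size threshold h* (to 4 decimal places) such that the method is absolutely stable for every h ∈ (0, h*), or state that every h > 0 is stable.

(-1.6970,0); λ=-10 ⇒ h* = (56/33)/10 = 0.1697.

Set f=λy, z=hλ:
  k1=λy_n ⇒ h·k1=z·y_n;  k2=λ(1+3/4z)y_n ⇒ h·k2=z(1+3/4z)y_n
  y_{n+1}/y_n = 1 + 3/14z + 11/14z(1+3/4z) = 1 + z + 33/56z²
  ⇒ R(z) = 1 + z + 33/56z².

Need |R(x)|<1, x<0.
x=-1.38: |R|=0.7422
R=1: x+33/56x²=0 ⇒ x=−56/33=-1.6970; min R=1−1/(4·33/56)=0.5758>−1
Confirm numerically:
  x=-1.529: |R|=0.84866 <1
  x=-1.446: |R|=0.78615 <1
  x=-1.362: |R|=0.73115 <1
  x=-1.134: |R|=0.62380 <1
  x=-2.202: |R|=1.65533 >1
  x=-1.811: |R|=1.12169 >1
So |R|<1 on (-1.6970, 0).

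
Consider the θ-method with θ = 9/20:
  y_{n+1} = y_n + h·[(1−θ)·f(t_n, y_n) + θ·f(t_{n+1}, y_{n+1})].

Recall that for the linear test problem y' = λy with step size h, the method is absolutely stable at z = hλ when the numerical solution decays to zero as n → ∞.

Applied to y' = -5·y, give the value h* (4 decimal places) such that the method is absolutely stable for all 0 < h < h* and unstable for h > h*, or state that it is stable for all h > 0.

(-20.0000,0); λ=-5 ⇒ h* = (20)/5 = 4.0000.

With y'=λy (z=hλ):
  y_{n+1} = y_n + z·[11/20·y_n + 9/20·y_{n+1}] ⇒ (1 − 9/20z)y_{n+1} = (1 + 11/20z)y_n
  so R(z) = (1 + 11/20z)/(1 − 9/20z).

Solve |R(x)|<1 on ℝ⁻.
x=-0.49: |R|=0.5985
R=−1: 1+11/20x = −1+9/20x ⇒ -1/10x=2 ⇒ x=2/(-1/10)=-20.0000
Confirm numerically:
  x=-12.579: |R|=0.88858 <1
  x=-11.983: |R|=0.87458 <1
  x=-9.118: |R|=0.78676 <1
  x=-20.479: |R|=1.00469 >1
  x=-20.366: |R|=1.00360 >1
So |R|<1 on (-20.0000, 0).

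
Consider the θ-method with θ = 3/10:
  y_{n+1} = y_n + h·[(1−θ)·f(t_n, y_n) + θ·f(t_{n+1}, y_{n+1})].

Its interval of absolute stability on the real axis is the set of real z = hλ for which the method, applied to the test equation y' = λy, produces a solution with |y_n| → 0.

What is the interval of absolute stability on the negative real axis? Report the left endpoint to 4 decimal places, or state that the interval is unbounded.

(-5.0000, 0).

On y'=λy, z=hλ:
  y_{n+1} = y_n + z·[7/10·y_n + 3/10·y_{n+1}] ⇒ (1 − 3/10z)y_{n+1} = (1 + 7/10z)y_n
  Hence R(z) = (1 + 7/10z)/(1 − 3/10z).

Solve |R(x)|<1 on ℝ⁻.
x=-0.46: |R|=0.5958
R=−1: 1+7/10x = −1+3/10x ⇒ -2/5x=2 ⇒ x=2/(-2/5)=-5.0000
Confirm numerically:
  x=-4.295: |R|=0.87678 <1
  x=-3.794: |R|=0.77439 <1
  x=-2.254: |R|=0.34471 <1
  x=-5.246: |R|=1.03823 >1
  x=-5.177: |R|=1.02773 >1
Interval (-5.0000, 0).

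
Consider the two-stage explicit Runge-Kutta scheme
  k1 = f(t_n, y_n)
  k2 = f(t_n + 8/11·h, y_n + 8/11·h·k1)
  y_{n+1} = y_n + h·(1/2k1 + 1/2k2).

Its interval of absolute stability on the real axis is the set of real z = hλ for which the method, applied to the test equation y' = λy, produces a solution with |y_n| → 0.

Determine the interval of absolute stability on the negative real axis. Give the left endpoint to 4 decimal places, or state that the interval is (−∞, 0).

z∈(-2.7500,0).

Test eqn y'=λy, z=hλ:
  k1=λy_n ⇒ h·k1=z·y_n;  k2=λ(1+8/11z)y_n ⇒ h·k2=z(1+8/11z)y_n
  y_{n+1}/y_n = 1 + 1/2z + 1/2z(1+8/11z) = 1 + z + 4/11z²
  ⇒ R(z) = 1 + z + 4/11z².

Boundary: |R(x)|=1, x<0.
x=-0.87: |R|=0.4052
R=1: x+4/11x²=0 ⇒ x=−11/4=-2.7500; min R=1−1/(4·4/11)=0.3125>−1
Confirm numerically:
  x=-2.423: |R|=0.71188 <1
  x=-2.330: |R|=0.64415 <1
  x=-2.096: |R|=0.50153 <1
  x=-1.753: |R|=0.36446 <1
  x=-3.184: |R|=1.50249 >1
  x=-3.044: |R|=1.32543 >1
Stable set (-2.7500, 0).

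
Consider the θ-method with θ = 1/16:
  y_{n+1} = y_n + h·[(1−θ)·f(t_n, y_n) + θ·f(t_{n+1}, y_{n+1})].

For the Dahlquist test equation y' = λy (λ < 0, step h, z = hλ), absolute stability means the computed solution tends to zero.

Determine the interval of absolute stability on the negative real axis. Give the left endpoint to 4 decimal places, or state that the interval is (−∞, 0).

Test eqn y'=λy, z=hλ:
  y_{n+1} = y_n + z·[15/16·y_n + 1/16·y_{n+1}] ⇒ (1 − 1/16z)y_{n+1} = (1 + 15/16z)y_n
  Hence R(z) = (1 + 15/16z)/(1 − 1/16z).

Solve |R(x)|<1 on ℝ⁻.
x=-0.86: |R|=0.1839
R=−1: 1+15/16x = −1+1/16x ⇒ -7/8x=2 ⇒ x=2/(-7/8)=-2.2857
Confirm numerically:
  x=-2.186: |R|=0.92324 <1
  x=-2.105: |R|=0.86026 <1
  x=-1.905: |R|=0.70232 <1
  x=-1.661: |R|=0.50478 <1
  x=-2.592: |R|=1.23064 >1
  x=-2.591: |R|=1.22990 >1
  x=-2.557: |R|=1.20467 >1
Stable set (-2.2857, 0).

z∈(-2.2857,0).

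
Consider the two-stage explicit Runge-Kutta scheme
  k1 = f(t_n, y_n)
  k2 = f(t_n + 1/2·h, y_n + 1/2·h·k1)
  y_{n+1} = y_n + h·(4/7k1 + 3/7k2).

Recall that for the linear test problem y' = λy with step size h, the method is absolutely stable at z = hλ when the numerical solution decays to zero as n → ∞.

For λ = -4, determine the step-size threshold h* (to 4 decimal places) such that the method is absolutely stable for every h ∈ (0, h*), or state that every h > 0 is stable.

On y'=λy, z=hλ:
  k1=λy_n ⇒ h·k1=z·y_n;  k2=λ(1+1/2z)y_n ⇒ h·k2=z(1+1/2z)y_n
  y_{n+1}/y_n = 1 + 4/7z + 3/7z(1+1/2z) = 1 + z + 3/14z²
  ⇒ R(z) = 1 + z + 3/14z².

Need |R(x)|<1, x<0.
x=-1.48: |R|=0.0106
R=1: x+3/14x²=0 ⇒ x=−14/3=-4.6667; min R=1−1/(4·3/14)=-0.1667>−1
Confirm numerically:
  x=-4.350: |R|=0.70482 <1
  x=-3.848: |R|=0.32495 <1
  x=-3.572: |R|=0.16211 <1
  x=-5.145: |R|=1.52736 >1
  x=-4.946: |R|=1.29605 >1
  x=-4.886: |R|=1.22964 >1
Interval (-4.6667, 0).

(-4.6667,0); λ=-4 ⇒ h* = (14/3)/4 = 1.1667.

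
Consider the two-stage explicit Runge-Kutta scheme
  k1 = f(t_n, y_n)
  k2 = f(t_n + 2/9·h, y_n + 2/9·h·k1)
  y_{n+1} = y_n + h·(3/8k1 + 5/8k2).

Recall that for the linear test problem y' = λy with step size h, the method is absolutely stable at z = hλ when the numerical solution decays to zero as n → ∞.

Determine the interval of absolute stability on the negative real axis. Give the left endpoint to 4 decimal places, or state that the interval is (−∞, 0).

(-7.2000, 0).

With y'=λy (z=hλ):
  k1=λy_n ⇒ h·k1=z·y_n;  k2=λ(1+2/9z)y_n ⇒ h·k2=z(1+2/9z)y_n
  y_{n+1}/y_n = 1 + 3/8z + 5/8z(1+2/9z) = 1 + z + 5/36z²
  so R(z) = 1 + z + 5/36z².

Boundary: |R(x)|=1, x<0.
x=-1.68: |R|=0.2880
R=1: x+5/36x²=0 ⇒ x=−36/5=-7.2000; min R=1−1/(4·5/36)=-0.8000>−1
Confirm numerically:
  x=-6.159: |R|=0.10951 <1
  x=-4.804: |R|=0.59866 <1
  x=-4.043: |R|=0.77274 <1
  x=-7.758: |R|=1.60125 >1
  x=-7.478: |R|=1.28873 >1
Interval (-7.2000, 0).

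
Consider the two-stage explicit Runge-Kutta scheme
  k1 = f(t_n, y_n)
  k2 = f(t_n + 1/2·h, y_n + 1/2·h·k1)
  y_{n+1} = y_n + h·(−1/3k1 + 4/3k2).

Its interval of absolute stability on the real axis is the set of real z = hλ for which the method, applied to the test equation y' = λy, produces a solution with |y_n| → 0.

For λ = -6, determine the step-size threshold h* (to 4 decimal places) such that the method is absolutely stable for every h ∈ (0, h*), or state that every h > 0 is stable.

(-1.5000,0); λ=-6 ⇒ h* = (3/2)/6 = 0.2500.

Set f=λy, z=hλ:
  k1=λy_n ⇒ h·k1=z·y_n;  k2=λ(1+1/2z)y_n ⇒ h·k2=z(1+1/2z)y_n
  y_{n+1}/y_n = 1 − 1/3z + 4/3z(1+1/2z) = 1 + z + 2/3z²
  R(z) = 1 + z + 2/3z².

Boundary: |R(x)|=1, x<0.
x=-1.32: |R|=0.8416
R=1: x+2/3x²=0 ⇒ x=−3/2=-1.5000; min R=1−1/(4·2/3)=0.6250>−1
Confirm numerically:
  x=-1.350: |R|=0.86500 <1
  x=-1.142: |R|=0.72744 <1
  x=-0.893: |R|=0.63863 <1
  x=-0.718: |R|=0.62568 <1
  x=-1.837: |R|=1.41271 >1
  x=-1.593: |R|=1.09877 >1
Stable set (-1.5000, 0).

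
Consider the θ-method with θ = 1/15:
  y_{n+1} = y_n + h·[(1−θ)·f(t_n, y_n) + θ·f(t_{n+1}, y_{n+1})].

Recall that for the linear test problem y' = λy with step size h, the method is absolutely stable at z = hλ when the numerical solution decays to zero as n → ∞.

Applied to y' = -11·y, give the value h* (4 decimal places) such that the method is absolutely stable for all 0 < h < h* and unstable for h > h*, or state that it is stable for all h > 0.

On y'=λy, z=hλ:
  y_{n+1} = y_n + z·[14/15·y_n + 1/15·y_{n+1}] ⇒ (1 − 1/15z)y_{n+1} = (1 + 14/15z)y_n
  so R(z) = (1 + 14/15z)/(1 − 1/15z).

Need |R(x)|<1, x<0.
x=-0.6: |R|=0.4231
R=−1: 1+14/15x = −1+1/15x ⇒ -13/15x=2 ⇒ x=2/(-13/15)=-2.3077
Confirm numerically:
  x=-2.203: |R|=0.92089 <1
  x=-1.946: |R|=0.72253 <1
  x=-1.661: |R|=0.49541 <1
  x=-2.798: |R|=1.35813 >1
  x=-2.520: |R|=1.15753 >1
  x=-2.418: |R|=1.08233 >1
So |R|<1 on (-2.3077, 0).

(-2.3077,0); λ=-11 ⇒ h* = (30/13)/11 = 0.2098.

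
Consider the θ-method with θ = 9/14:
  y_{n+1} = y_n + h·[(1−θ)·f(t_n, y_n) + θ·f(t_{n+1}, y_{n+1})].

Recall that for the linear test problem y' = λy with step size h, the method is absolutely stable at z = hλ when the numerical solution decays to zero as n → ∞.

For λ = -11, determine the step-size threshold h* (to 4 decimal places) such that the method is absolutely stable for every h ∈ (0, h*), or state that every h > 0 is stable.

On y'=λy, z=hλ:
  y_{n+1} = y_n + z·[5/14·y_n + 9/14·y_{n+1}] ⇒ (1 − 9/14z)y_{n+1} = (1 + 5/14z)y_n
  so R(z) = (1 + 5/14z)/(1 − 9/14z).

Solve |R(x)|<1 on ℝ⁻.
x=-0.86: |R|=0.4462
x=-2: |R|=0.1250
x=-10: |R|=0.3462
x=-100: |R|=0.5317
θ=9/14≥1/2 ⇒ |1+5/14x|<|1−9/14x| ∀x<0 ⇒ unbounded interval.

interval (−∞, 0). Any h>0 works for λ=-11.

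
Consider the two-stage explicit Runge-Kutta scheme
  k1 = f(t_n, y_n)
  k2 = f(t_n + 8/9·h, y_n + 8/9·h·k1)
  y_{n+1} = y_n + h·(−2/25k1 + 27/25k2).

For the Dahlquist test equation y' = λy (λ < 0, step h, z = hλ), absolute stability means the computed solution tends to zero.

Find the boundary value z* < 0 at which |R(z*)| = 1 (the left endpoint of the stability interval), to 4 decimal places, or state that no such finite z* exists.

z* = -1.0417.

Test eqn y'=λy, z=hλ:
  k1=λy_n ⇒ h·k1=z·y_n;  k2=λ(1+8/9z)y_n ⇒ h·k2=z(1+8/9z)y_n
  y_{n+1}/y_n = 1 − 2/25z + 27/25z(1+8/9z) = 1 + z + 24/25z²
  so R(z) = 1 + z + 24/25z².

Need |R(x)|<1, x<0.
x=-1.6: |R|=1.8576
R=1: x+24/25x²=0 ⇒ x=−25/24=-1.0417; min R=1−1/(4·24/25)=0.7396>−1
Confirm numerically:
  x=-0.841: |R|=0.83799 <1
  x=-0.784: |R|=0.80607 <1
  x=-0.431: |R|=0.74733 <1
  x=-1.601: |R|=1.85967 >1
  x=-1.474: |R|=1.61177 >1
  x=-1.104: |R|=1.06606 >1
Stable set (-1.0417, 0).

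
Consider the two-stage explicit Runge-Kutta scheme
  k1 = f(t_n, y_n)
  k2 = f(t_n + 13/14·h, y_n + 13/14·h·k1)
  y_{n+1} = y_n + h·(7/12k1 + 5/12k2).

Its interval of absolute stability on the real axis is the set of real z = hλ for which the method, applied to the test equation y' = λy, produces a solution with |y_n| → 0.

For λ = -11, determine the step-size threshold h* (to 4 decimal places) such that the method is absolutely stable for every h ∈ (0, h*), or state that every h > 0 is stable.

(-2.5846,0); λ=-11 ⇒ h* = (168/65)/11 = 0.2350.

With y'=λy (z=hλ):
  k1=λy_n ⇒ h·k1=z·y_n;  k2=λ(1+13/14z)y_n ⇒ h·k2=z(1+13/14z)y_n
  y_{n+1}/y_n = 1 + 7/12z + 5/12z(1+13/14z) = 1 + z + 65/168z²
  ⇒ R(z) = 1 + z + 65/168z².

Find x<0 with |R(x)|<1.
x=-0.62: |R|=0.5287
R=1: x+65/168x²=0 ⇒ x=−168/65=-2.5846; min R=1−1/(4·65/168)=0.3538>−1
Confirm numerically:
  x=-2.217: |R|=0.68467 <1
  x=-2.021: |R|=0.55929 <1
  x=-1.928: |R|=0.51020 <1
  x=-1.816: |R|=0.45996 <1
  x=-3.124: |R|=1.65195 >1
  x=-2.756: |R|=1.18275 >1
  x=-2.668: |R|=1.08607 >1
So |R|<1 on (-2.5846, 0).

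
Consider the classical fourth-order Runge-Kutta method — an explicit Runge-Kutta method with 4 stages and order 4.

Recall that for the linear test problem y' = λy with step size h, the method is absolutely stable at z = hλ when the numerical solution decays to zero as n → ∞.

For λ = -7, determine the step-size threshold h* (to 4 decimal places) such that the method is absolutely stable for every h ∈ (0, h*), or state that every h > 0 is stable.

(-2.7853,0); λ=-7 ⇒ h* = 0.3979.

Test eqn y'=λy, z=hλ:
  order 4, 4-stage ⇒ R(z)=1+z+z^2/2+z^3/6+z^4/24
  (e.g. R(-1.36)=0.28810, |R|=0.28810)

Need |R(x)|<1, x<0.
x=-1.36: |R|=0.2881
|R(-2.19)|=0.4159 |R(-1.47)|=0.2756 |R(-1.44)|=0.2783
Bisect:
  x_lo=-3.5329 |R|=2.8497  x_hi=-0.2605 |R|=0.7707
  mid=-1.89671 |R|=0.30406 →hi
  mid=-2.71481 |R|=0.89884 →hi
  mid=-3.12387 |R|=1.64256 →lo
  mid=-2.91934 |R|=1.22164 →lo
  mid=-2.81708 |R|=1.04899 →lo
  mid=-2.76595 |R|=0.97122 →hi
  mid=-2.79151 |R|=1.00941 →lo
  mid=-2.77873 |R|=0.99015 →hi
  mid=-2.78512 |R|=0.99974 →hi
  ...
  [-2.78532,-2.78512] ⇒ x*=-2.7853
So |R|<1 on (-2.7853, 0).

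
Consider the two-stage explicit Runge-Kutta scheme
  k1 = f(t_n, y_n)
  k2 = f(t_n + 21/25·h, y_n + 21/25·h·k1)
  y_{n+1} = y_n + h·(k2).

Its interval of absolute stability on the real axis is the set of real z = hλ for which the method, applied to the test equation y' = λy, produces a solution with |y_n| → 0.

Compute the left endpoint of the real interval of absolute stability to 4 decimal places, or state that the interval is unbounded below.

Set f=λy, z=hλ:
  k1=λy_n ⇒ h·k1=z·y_n;  k2=λ(1+21/25z)y_n ⇒ h·k2=z(1+21/25z)y_n
  y_{n+1}/y_n = 1 + z(1+21/25z) = 1 + z + 21/25z²
  ⇒ R(z) = 1 + z + 21/25z².

Find x<0 with |R(x)|<1.
x=-1.09: |R|=0.9080
R=1: x+21/25x²=0 ⇒ x=−25/21=-1.1905; min R=1−1/(4·21/25)=0.7024>−1
Confirm numerically:
  x=-1.036: |R|=0.86557 <1
  x=-0.543: |R|=0.70467 <1
  x=-0.508: |R|=0.70877 <1
  x=-0.502: |R|=0.70968 <1
  x=-1.746: |R|=1.81475 >1
  x=-1.325: |R|=1.14972 >1
  x=-1.263: |R|=1.07694 >1
Stable set (-1.1905, 0).

z* = -1.1905.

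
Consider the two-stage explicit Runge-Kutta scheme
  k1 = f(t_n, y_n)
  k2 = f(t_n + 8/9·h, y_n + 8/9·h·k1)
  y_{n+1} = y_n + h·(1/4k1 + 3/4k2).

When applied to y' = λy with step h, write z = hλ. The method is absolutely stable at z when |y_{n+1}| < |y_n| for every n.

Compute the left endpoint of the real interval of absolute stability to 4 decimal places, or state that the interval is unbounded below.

left endpoint -1.5000.

With y'=λy (z=hλ):
  k1=λy_n ⇒ h·k1=z·y_n;  k2=λ(1+8/9z)y_n ⇒ h·k2=z(1+8/9z)y_n
  y_{n+1}/y_n = 1 + 1/4z + 3/4z(1+8/9z) = 1 + z + 2/3z²
  R(z) = 1 + z + 2/3z².

Find x<0 with |R(x)|<1.
x=-0.38: |R|=0.7163
R=1: x+2/3x²=0 ⇒ x=−3/2=-1.5000; min R=1−1/(4·2/3)=0.6250>−1
Confirm numerically:
  x=-1.367: |R|=0.87879 <1
  x=-1.120: |R|=0.71627 <1
  x=-0.876: |R|=0.63558 <1
  x=-2.065: |R|=1.77782 >1
  x=-1.849: |R|=1.43020 >1
  x=-1.676: |R|=1.19665 >1
So |R|<1 on (-1.5000, 0).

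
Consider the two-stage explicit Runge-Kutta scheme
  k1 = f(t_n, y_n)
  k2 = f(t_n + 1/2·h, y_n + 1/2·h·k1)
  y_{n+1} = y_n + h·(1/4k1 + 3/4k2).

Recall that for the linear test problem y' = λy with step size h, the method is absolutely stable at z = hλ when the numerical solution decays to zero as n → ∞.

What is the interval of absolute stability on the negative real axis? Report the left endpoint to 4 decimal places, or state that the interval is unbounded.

Test eqn y'=λy, z=hλ:
  k1=λy_n ⇒ h·k1=z·y_n;  k2=λ(1+1/2z)y_n ⇒ h·k2=z(1+1/2z)y_n
  y_{n+1}/y_n = 1 + 1/4z + 3/4z(1+1/2z) = 1 + z + 3/8z²
  R(z) = 1 + z + 3/8z².

Find x<0 with |R(x)|<1.
x=-1.36: |R|=0.3336
R=1: x+3/8x²=0 ⇒ x=−8/3=-2.6667; min R=1−1/(4·3/8)=0.3333>−1
Confirm numerically:
  x=-2.476: |R|=0.82297 <1
  x=-2.457: |R|=0.80682 <1
  x=-2.300: |R|=0.68375 <1
  x=-1.695: |R|=0.38238 <1
  x=-3.185: |R|=1.61908 >1
  x=-2.791: |R|=1.13013 >1
Interval (-2.6667, 0).

(-2.6667, 0).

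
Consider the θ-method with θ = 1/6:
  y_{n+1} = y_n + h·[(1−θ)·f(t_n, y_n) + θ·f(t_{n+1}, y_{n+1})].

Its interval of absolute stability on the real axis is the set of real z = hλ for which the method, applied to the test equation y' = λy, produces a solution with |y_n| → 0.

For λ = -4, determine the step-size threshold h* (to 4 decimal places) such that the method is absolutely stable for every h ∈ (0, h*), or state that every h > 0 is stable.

(-3.0000,0); λ=-4 ⇒ h* = (3)/4 = 0.7500.

Test eqn y'=λy, z=hλ:
  y_{n+1} = y_n + z·[5/6·y_n + 1/6·y_{n+1}] ⇒ (1 − 1/6z)y_{n+1} = (1 + 5/6z)y_n
  ⇒ R(z) = (1 + 5/6z)/(1 − 1/6z).

Find x<0 with |R(x)|<1.
x=-0.78: |R|=0.3097
R=−1: 1+5/6x = −1+1/6x ⇒ -2/3x=2 ⇒ x=2/(-2/3)=-3.0000
Confirm numerically:
  x=-2.531: |R|=0.78010 <1
  x=-1.886: |R|=0.43495 <1
  x=-1.232: |R|=0.02212 <1
  x=-3.287: |R|=1.12361 >1
  x=-3.127: |R|=1.05566 >1
Stable set (-3.0000, 0).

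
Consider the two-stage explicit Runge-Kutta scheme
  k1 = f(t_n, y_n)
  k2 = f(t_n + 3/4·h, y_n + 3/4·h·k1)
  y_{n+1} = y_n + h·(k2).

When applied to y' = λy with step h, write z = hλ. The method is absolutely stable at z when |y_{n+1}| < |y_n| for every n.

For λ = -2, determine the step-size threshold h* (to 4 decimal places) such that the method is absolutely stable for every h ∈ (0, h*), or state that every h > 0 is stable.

Set f=λy, z=hλ:
  k1=λy_n ⇒ h·k1=z·y_n;  k2=λ(1+3/4z)y_n ⇒ h·k2=z(1+3/4z)y_n
  y_{n+1}/y_n = 1 + z(1+3/4z) = 1 + z + 3/4z²
  so R(z) = 1 + z + 3/4z².

Need |R(x)|<1, x<0.
x=-1.77: |R|=1.5797
R=1: x+3/4x²=0 ⇒ x=−4/3=-1.3333; min R=1−1/(4·3/4)=0.6667>−1
Confirm numerically:
  x=-1.259: |R|=0.92981 <1
  x=-1.184: |R|=0.86739 <1
  x=-1.133: |R|=0.82977 <1
  x=-1.769: |R|=1.57802 >1
  x=-1.488: |R|=1.17261 >1
  x=-1.382: |R|=1.05044 >1
Stable set (-1.3333, 0).

(-1.3333,0); λ=-2 ⇒ h* = (4/3)/2 = 0.6667.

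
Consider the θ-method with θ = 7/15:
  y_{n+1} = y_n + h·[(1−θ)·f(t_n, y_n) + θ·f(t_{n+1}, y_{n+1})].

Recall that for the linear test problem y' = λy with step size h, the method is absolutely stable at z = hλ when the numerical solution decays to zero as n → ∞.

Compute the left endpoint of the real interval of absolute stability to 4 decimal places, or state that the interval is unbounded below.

On y'=λy, z=hλ:
  y_{n+1} = y_n + z·[8/15·y_n + 7/15·y_{n+1}] ⇒ (1 − 7/15z)y_{n+1} = (1 + 8/15z)y_n
  so R(z) = (1 + 8/15z)/(1 − 7/15z).

Find x<0 with |R(x)|<1.
x=-0.83: |R|=0.4017
R=−1: 1+8/15x = −1+7/15x ⇒ -1/15x=2 ⇒ x=2/(-1/15)=-30.0000
Confirm numerically:
  x=-24.886: |R|=0.97297 <1
  x=-22.242: |R|=0.95455 <1
  x=-19.759: |R|=0.93320 <1
  x=-30.379: |R|=1.00166 >1
  x=-30.375: |R|=1.00165 >1
  x=-30.261: |R|=1.00115 >1
Interval (-30.0000, 0).

z* = -30.0000.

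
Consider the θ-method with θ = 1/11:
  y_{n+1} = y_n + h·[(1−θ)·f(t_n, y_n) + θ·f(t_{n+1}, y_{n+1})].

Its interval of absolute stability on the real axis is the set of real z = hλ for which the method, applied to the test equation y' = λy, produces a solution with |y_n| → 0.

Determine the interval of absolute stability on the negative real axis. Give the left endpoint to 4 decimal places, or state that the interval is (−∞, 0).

(-2.4444, 0).

Set f=λy, z=hλ:
  y_{n+1} = y_n + z·[10/11·y_n + 1/11·y_{n+1}] ⇒ (1 − 1/11z)y_{n+1} = (1 + 10/11z)y_n
  R(z) = (1 + 10/11z)/(1 − 1/11z).

Solve |R(x)|<1 on ℝ⁻.
x=-0.95: |R|=0.1255
R=−1: 1+10/11x = −1+1/11x ⇒ -9/11x=2 ⇒ x=2/(-9/11)=-2.4444
Confirm numerically:
  x=-2.049: |R|=0.72726 <1
  x=-1.537: |R|=0.34857 <1
  x=-1.403: |R|=0.24430 <1
  x=-3.005: |R|=1.36023 >1
  x=-2.656: |R|=1.13943 >1
  x=-2.655: |R|=1.13878 >1
So |R|<1 on (-2.4444, 0).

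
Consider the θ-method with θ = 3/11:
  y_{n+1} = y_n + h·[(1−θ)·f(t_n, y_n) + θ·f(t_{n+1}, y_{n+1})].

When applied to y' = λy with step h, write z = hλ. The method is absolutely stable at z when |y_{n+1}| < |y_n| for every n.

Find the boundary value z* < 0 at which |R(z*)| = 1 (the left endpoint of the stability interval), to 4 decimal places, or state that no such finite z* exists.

Set f=λy, z=hλ:
  y_{n+1} = y_n + z·[8/11·y_n + 3/11·y_{n+1}] ⇒ (1 − 3/11z)y_{n+1} = (1 + 8/11z)y_n
  Hence R(z) = (1 + 8/11z)/(1 − 3/11z).

Boundary: |R(x)|=1, x<0.
x=-0.51: |R|=0.5523
R=−1: 1+8/11x = −1+3/11x ⇒ -5/11x=2 ⇒ x=2/(-5/11)=-4.4000
Confirm numerically:
  x=-3.713: |R|=0.84484 <1
  x=-2.879: |R|=0.61272 <1
  x=-2.120: |R|=0.34332 <1
  x=-2.014: |R|=0.29996 <1
  x=-4.893: |R|=1.09599 >1
  x=-4.709: |R|=1.06149 >1
  x=-4.487: |R|=1.01778 >1
Stable set (-4.4000, 0).

z* = -4.4000.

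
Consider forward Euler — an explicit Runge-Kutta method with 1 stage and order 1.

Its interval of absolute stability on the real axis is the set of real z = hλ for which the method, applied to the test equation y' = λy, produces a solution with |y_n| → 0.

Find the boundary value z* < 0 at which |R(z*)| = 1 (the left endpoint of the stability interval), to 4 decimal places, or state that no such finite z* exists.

On y'=λy, z=hλ:
  order 1, 1-stage ⇒ R(z)=1+z
  (e.g. R(-1.11)=-0.11000, |R|=0.11000)

Find x<0 with |R(x)|<1.
x=-1.11: |R|=0.1100
|R(-1.36)|=0.3600 |R(-1.18)|=0.1800 |R(-0.58)|=0.4200
Bisect:
  x_lo=-2.4966 |R|=1.4966  x_hi=-0.0845 |R|=0.9155
  mid=-1.29057 |R|=0.29057 →hi
  mid=-1.89360 |R|=0.89360 →hi
  mid=-2.19511 |R|=1.19511 →lo
  mid=-2.04435 |R|=1.04435 →lo
  mid=-1.96897 |R|=0.96897 →hi
  mid=-2.00666 |R|=1.00666 →lo
  mid=-1.98782 |R|=0.98782 →hi
  mid=-1.99724 |R|=0.99724 →hi
  mid=-2.00195 |R|=1.00195 →lo
  ...
  [-2.00004,-1.99989] ⇒ x*=-2.0000
Interval (-2.0000, 0).

left endpoint -2.0000.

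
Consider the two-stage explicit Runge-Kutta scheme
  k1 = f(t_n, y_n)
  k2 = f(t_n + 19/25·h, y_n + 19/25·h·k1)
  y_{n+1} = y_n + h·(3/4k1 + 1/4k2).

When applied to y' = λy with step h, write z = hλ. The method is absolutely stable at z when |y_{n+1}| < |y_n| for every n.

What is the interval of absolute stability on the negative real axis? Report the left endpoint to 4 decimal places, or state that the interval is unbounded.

Set f=λy, z=hλ:
  k1=λy_n ⇒ h·k1=z·y_n;  k2=λ(1+19/25z)y_n ⇒ h·k2=z(1+19/25z)y_n
  y_{n+1}/y_n = 1 + 3/4z + 1/4z(1+19/25z) = 1 + z + 19/100z²
  R(z) = 1 + z + 19/100z².

Find x<0 with |R(x)|<1.
x=-1.54: |R|=0.0894
R=1: x+19/100x²=0 ⇒ x=−100/19=-5.2632; min R=1−1/(4·19/100)=-0.3158>−1
Confirm numerically:
  x=-4.205: |R|=0.15458 <1
  x=-4.011: |R|=0.04574 <1
  x=-2.762: |R|=0.31256 <1
  x=-2.223: |R|=0.28407 <1
  x=-5.710: |R|=1.48478 >1
  x=-5.407: |R|=1.14777 >1
  x=-5.394: |R|=1.13409 >1
So |R|<1 on (-5.2632, 0).

(-5.2632, 0).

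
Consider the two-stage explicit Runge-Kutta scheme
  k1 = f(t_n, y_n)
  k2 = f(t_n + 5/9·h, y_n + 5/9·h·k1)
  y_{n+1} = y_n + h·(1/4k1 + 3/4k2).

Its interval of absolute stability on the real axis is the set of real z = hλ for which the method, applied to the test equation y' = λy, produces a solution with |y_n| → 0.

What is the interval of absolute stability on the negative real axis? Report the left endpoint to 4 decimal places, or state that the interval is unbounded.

z∈(-2.4000,0).

Set f=λy, z=hλ:
  k1=λy_n ⇒ h·k1=z·y_n;  k2=λ(1+5/9z)y_n ⇒ h·k2=z(1+5/9z)y_n
  y_{n+1}/y_n = 1 + 1/4z + 3/4z(1+5/9z) = 1 + z + 5/12z²
  Hence R(z) = 1 + z + 5/12z².

Need |R(x)|<1, x<0.
x=-1.77: |R|=0.5354
R=1: x+5/12x²=0 ⇒ x=−12/5=-2.4000; min R=1−1/(4·5/12)=0.4000>−1
Confirm numerically:
  x=-2.330: |R|=0.93204 <1
  x=-1.947: |R|=0.63250 <1
  x=-1.421: |R|=0.42035 <1
  x=-1.347: |R|=0.40900 <1
  x=-2.950: |R|=1.67604 >1
  x=-2.705: |R|=1.34376 >1
  x=-2.595: |R|=1.21084 >1
Stable set (-2.4000, 0).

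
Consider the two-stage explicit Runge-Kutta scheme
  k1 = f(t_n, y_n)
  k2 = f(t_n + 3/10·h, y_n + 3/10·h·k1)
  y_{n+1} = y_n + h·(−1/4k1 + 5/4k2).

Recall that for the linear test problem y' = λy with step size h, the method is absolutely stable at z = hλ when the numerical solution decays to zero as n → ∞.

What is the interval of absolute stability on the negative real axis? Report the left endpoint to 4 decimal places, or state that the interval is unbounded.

(-2.6667, 0).

Set f=λy, z=hλ:
  k1=λy_n ⇒ h·k1=z·y_n;  k2=λ(1+3/10z)y_n ⇒ h·k2=z(1+3/10z)y_n
  y_{n+1}/y_n = 1 − 1/4z + 5/4z(1+3/10z) = 1 + z + 3/8z²
  so R(z) = 1 + z + 3/8z².

Solve |R(x)|<1 on ℝ⁻.
x=-1.51: |R|=0.3450
R=1: x+3/8x²=0 ⇒ x=−8/3=-2.6667; min R=1−1/(4·3/8)=0.3333>−1
Confirm numerically:
  x=-1.963: |R|=0.48201 <1
  x=-1.730: |R|=0.39234 <1
  x=-1.214: |R|=0.33867 <1
  x=-3.208: |R|=1.65122 >1
  x=-2.753: |R|=1.08913 >1
  x=-2.712: |R|=1.04610 >1
Stable set (-2.6667, 0).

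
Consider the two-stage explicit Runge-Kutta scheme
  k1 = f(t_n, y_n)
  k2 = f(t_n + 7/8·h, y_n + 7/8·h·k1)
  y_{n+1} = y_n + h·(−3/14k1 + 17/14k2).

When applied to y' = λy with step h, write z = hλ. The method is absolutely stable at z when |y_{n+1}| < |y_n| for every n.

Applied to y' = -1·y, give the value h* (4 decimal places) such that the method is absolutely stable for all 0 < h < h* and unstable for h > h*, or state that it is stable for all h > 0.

Set f=λy, z=hλ:
  k1=λy_n ⇒ h·k1=z·y_n;  k2=λ(1+7/8z)y_n ⇒ h·k2=z(1+7/8z)y_n
  y_{n+1}/y_n = 1 − 3/14z + 17/14z(1+7/8z) = 1 + z + 17/16z²
  ⇒ R(z) = 1 + z + 17/16z².

Need |R(x)|<1, x<0.
x=-0.5: |R|=0.7656
R=1: x+17/16x²=0 ⇒ x=−16/17=-0.9412; min R=1−1/(4·17/16)=0.7647>−1
Confirm numerically:
  x=-0.878: |R|=0.94106 <1
  x=-0.752: |R|=0.84885 <1
  x=-0.727: |R|=0.83456 <1
  x=-1.472: |R|=1.83021 >1
  x=-1.251: |R|=1.41181 >1
  x=-1.052: |R|=1.12387 >1
Stable set (-0.9412, 0).

(-0.9412,0); λ=-1 ⇒ h* = (16/17)/1 = 0.9412.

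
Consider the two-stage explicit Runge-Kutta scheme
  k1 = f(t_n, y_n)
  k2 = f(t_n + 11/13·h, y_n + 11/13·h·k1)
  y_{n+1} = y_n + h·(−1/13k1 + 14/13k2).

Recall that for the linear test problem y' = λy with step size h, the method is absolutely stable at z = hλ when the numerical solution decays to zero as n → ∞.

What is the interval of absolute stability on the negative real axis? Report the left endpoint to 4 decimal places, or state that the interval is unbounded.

Test eqn y'=λy, z=hλ:
  k1=λy_n ⇒ h·k1=z·y_n;  k2=λ(1+11/13z)y_n ⇒ h·k2=z(1+11/13z)y_n
  y_{n+1}/y_n = 1 − 1/13z + 14/13z(1+11/13z) = 1 + z + 154/169z²
  ⇒ R(z) = 1 + z + 154/169z².

Boundary: |R(x)|=1, x<0.
x=-1.23: |R|=1.1486
R=1: x+154/169x²=0 ⇒ x=−169/154=-1.0974; min R=1−1/(4·154/169)=0.7256>−1
Confirm numerically:
  x=-1.009: |R|=0.91872 <1
  x=-0.658: |R|=0.73654 <1
  x=-0.478: |R|=0.73020 <1
  x=-1.491: |R|=1.53477 >1
  x=-1.295: |R|=1.23318 >1
Interval (-1.0974, 0).

z∈(-1.0974,0).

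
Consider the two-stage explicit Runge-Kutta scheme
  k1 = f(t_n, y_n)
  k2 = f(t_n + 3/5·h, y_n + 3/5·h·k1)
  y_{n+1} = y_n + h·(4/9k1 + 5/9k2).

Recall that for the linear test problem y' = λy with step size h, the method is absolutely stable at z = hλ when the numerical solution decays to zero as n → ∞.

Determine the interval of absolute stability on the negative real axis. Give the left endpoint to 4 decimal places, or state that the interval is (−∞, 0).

z∈(-3.0000,0).

With y'=λy (z=hλ):
  k1=λy_n ⇒ h·k1=z·y_n;  k2=λ(1+3/5z)y_n ⇒ h·k2=z(1+3/5z)y_n
  y_{n+1}/y_n = 1 + 4/9z + 5/9z(1+3/5z) = 1 + z + 1/3z²
  so R(z) = 1 + z + 1/3z².

Boundary: |R(x)|=1, x<0.
x=-0.46: |R|=0.6105
R=1: x+1/3x²=0 ⇒ x=−3=-3.0000; min R=1−1/(4·1/3)=0.2500>−1
Confirm numerically:
  x=-2.864: |R|=0.87017 <1
  x=-2.723: |R|=0.74858 <1
  x=-2.590: |R|=0.64603 <1
  x=-2.417: |R|=0.53030 <1
  x=-3.367: |R|=1.41190 >1
  x=-3.215: |R|=1.23041 >1
Stable set (-3.0000, 0).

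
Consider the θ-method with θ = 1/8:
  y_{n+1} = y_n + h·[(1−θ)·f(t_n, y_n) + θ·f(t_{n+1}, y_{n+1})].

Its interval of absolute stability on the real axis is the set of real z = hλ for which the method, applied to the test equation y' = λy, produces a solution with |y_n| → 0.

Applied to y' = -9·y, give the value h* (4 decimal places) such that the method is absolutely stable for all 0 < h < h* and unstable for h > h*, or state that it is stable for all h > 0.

(-2.6667,0); λ=-9 ⇒ h* = (8/3)/9 = 0.2963.

With y'=λy (z=hλ):
  y_{n+1} = y_n + z·[7/8·y_n + 1/8·y_{n+1}] ⇒ (1 − 1/8z)y_{n+1} = (1 + 7/8z)y_n
  Hence R(z) = (1 + 7/8z)/(1 − 1/8z).

Solve |R(x)|<1 on ℝ⁻.
x=-0.6: |R|=0.4419
R=−1: 1+7/8x = −1+1/8x ⇒ -3/4x=2 ⇒ x=2/(-3/4)=-2.6667
Confirm numerically:
  x=-2.133: |R|=0.68400 <1
  x=-1.528: |R|=0.28296 <1
  x=-1.230: |R|=0.06609 <1
  x=-2.985: |R|=1.17387 >1
  x=-2.856: |R|=1.10464 >1
  x=-2.829: |R|=1.08994 >1
Interval (-2.6667, 0).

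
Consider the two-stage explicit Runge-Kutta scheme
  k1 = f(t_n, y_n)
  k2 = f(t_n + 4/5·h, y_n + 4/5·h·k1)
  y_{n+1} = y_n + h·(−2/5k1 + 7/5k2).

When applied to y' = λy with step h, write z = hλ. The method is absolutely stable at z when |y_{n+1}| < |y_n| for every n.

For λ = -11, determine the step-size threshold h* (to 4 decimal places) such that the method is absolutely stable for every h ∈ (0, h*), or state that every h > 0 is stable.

With y'=λy (z=hλ):
  k1=λy_n ⇒ h·k1=z·y_n;  k2=λ(1+4/5z)y_n ⇒ h·k2=z(1+4/5z)y_n
  y_{n+1}/y_n = 1 − 2/5z + 7/5z(1+4/5z) = 1 + z + 28/25z²
  so R(z) = 1 + z + 28/25z².

Boundary: |R(x)|=1, x<0.
x=-0.79: |R|=0.9090
R=1: x+28/25x²=0 ⇒ x=−25/28=-0.8929; min R=1−1/(4·28/25)=0.7768>−1
Confirm numerically:
  x=-0.805: |R|=0.92079 <1
  x=-0.768: |R|=0.89260 <1
  x=-0.564: |R|=0.79227 <1
  x=-0.952: |R|=1.06306 >1
  x=-0.937: |R|=1.04633 >1
So |R|<1 on (-0.8929, 0).

(-0.8929,0); λ=-11 ⇒ h* = (25/28)/11 = 0.0812.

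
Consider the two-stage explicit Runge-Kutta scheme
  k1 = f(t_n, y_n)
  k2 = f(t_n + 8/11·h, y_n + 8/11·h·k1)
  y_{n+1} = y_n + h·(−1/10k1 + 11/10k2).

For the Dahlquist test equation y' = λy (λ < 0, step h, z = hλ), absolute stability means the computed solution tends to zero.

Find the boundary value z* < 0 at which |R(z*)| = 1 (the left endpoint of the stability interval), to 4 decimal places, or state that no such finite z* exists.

Test eqn y'=λy, z=hλ:
  k1=λy_n ⇒ h·k1=z·y_n;  k2=λ(1+8/11z)y_n ⇒ h·k2=z(1+8/11z)y_n
  y_{n+1}/y_n = 1 − 1/10z + 11/10z(1+8/11z) = 1 + z + 4/5z²
  Hence R(z) = 1 + z + 4/5z².

Find x<0 with |R(x)|<1.
x=-0.92: |R|=0.7571
R=1: x+4/5x²=0 ⇒ x=−5/4=-1.2500; min R=1−1/(4·4/5)=0.6875>−1
Confirm numerically:
  x=-1.099: |R|=0.86724 <1
  x=-0.782: |R|=0.70722 <1
  x=-0.704: |R|=0.69249 <1
  x=-0.521: |R|=0.69615 <1
  x=-1.488: |R|=1.28332 >1
  x=-1.290: |R|=1.04128 >1
Interval (-1.2500, 0).

left endpoint -1.2500.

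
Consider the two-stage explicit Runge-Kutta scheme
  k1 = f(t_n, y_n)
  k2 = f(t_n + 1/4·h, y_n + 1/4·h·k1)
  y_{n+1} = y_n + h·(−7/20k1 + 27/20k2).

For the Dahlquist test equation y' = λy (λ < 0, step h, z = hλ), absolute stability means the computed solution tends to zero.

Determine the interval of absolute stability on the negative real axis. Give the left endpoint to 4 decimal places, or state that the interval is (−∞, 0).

Set f=λy, z=hλ:
  k1=λy_n ⇒ h·k1=z·y_n;  k2=λ(1+1/4z)y_n ⇒ h·k2=z(1+1/4z)y_n
  y_{n+1}/y_n = 1 − 7/20z + 27/20z(1+1/4z) = 1 + z + 27/80z²
  Hence R(z) = 1 + z + 27/80z².

Solve |R(x)|<1 on ℝ⁻.
x=-0.66: |R|=0.4870
R=1: x+27/80x²=0 ⇒ x=−80/27=-2.9630; min R=1−1/(4·27/80)=0.2593>−1
Confirm numerically:
  x=-2.382: |R|=0.53295 <1
  x=-2.056: |R|=0.37066 <1
  x=-1.771: |R|=0.28755 <1
  x=-1.687: |R|=0.27351 <1
  x=-3.436: |R|=1.54856 >1
  x=-3.340: |R|=1.42502 >1
  x=-3.142: |R|=1.18986 >1
Stable set (-2.9630, 0).

z∈(-2.9630,0).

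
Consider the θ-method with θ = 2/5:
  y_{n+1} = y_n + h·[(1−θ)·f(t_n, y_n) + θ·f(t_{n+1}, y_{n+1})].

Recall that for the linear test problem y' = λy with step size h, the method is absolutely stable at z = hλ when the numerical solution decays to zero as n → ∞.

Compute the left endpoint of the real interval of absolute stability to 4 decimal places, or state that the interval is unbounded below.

z* = -10.0000.

Test eqn y'=λy, z=hλ:
  y_{n+1} = y_n + z·[3/5·y_n + 2/5·y_{n+1}] ⇒ (1 − 2/5z)y_{n+1} = (1 + 3/5z)y_n
  Hence R(z) = (1 + 3/5z)/(1 − 2/5z).

Need |R(x)|<1, x<0.
x=-1.56: |R|=0.0394
R=−1: 1+3/5x = −1+2/5x ⇒ -1/5x=2 ⇒ x=2/(-1/5)=-10.0000
Confirm numerically:
  x=-9.042: |R|=0.95850 <1
  x=-8.147: |R|=0.91298 <1
  x=-7.687: |R|=0.88647 <1
  x=-10.596: |R|=1.02276 >1
  x=-10.336: |R|=1.01309 >1
So |R|<1 on (-10.0000, 0).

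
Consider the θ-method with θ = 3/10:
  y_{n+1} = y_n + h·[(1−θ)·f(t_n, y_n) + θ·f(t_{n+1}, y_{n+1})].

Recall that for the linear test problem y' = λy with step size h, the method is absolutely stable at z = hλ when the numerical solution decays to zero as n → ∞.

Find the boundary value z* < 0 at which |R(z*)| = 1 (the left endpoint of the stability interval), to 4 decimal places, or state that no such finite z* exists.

With y'=λy (z=hλ):
  y_{n+1} = y_n + z·[7/10·y_n + 3/10·y_{n+1}] ⇒ (1 − 3/10z)y_{n+1} = (1 + 7/10z)y_n
  ⇒ R(z) = (1 + 7/10z)/(1 − 3/10z).

Solve |R(x)|<1 on ℝ⁻.
x=-1.24: |R|=0.0962
R=−1: 1+7/10x = −1+3/10x ⇒ -2/5x=2 ⇒ x=2/(-2/5)=-5.0000
Confirm numerically:
  x=-4.062: |R|=0.83088 <1
  x=-4.007: |R|=0.81963 <1
  x=-3.811: |R|=0.77810 <1
  x=-2.531: |R|=0.43864 <1
  x=-5.416: |R|=1.06340 >1
  x=-5.180: |R|=1.02819 >1
  x=-5.169: |R|=1.02650 >1
Stable set (-5.0000, 0).

left endpoint -5.0000.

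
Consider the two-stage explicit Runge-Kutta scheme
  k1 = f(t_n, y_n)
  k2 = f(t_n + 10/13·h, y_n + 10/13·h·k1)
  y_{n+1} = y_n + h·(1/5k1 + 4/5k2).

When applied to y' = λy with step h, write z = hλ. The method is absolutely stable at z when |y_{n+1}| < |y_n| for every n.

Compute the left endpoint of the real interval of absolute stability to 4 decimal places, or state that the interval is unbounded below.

With y'=λy (z=hλ):
  k1=λy_n ⇒ h·k1=z·y_n;  k2=λ(1+10/13z)y_n ⇒ h·k2=z(1+10/13z)y_n
  y_{n+1}/y_n = 1 + 1/5z + 4/5z(1+10/13z) = 1 + z + 8/13z²
  ⇒ R(z) = 1 + z + 8/13z².

Find x<0 with |R(x)|<1.
x=-1.13: |R|=0.6558
R=1: x+8/13x²=0 ⇒ x=−13/8=-1.6250; min R=1−1/(4·8/13)=0.5938>−1
Confirm numerically:
  x=-1.348: |R|=0.77022 <1
  x=-1.015: |R|=0.61898 <1
  x=-0.877: |R|=0.59631 <1
  x=-0.733: |R|=0.59764 <1
  x=-1.996: |R|=1.45570 >1
  x=-1.672: |R|=1.04836 >1
Stable set (-1.6250, 0).

z* = -1.6250.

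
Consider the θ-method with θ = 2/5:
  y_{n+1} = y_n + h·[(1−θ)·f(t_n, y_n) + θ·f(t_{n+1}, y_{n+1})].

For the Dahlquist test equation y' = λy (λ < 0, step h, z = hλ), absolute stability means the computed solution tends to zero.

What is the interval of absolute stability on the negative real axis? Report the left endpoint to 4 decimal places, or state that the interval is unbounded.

With y'=λy (z=hλ):
  y_{n+1} = y_n + z·[3/5·y_n + 2/5·y_{n+1}] ⇒ (1 − 2/5z)y_{n+1} = (1 + 3/5z)y_n
  R(z) = (1 + 3/5z)/(1 − 2/5z).

Boundary: |R(x)|=1, x<0.
x=-1.21: |R|=0.1846
R=−1: 1+3/5x = −1+2/5x ⇒ -1/5x=2 ⇒ x=2/(-1/5)=-10.0000
Confirm numerically:
  x=-9.091: |R|=0.96079 <1
  x=-9.027: |R|=0.95779 <1
  x=-7.977: |R|=0.90346 <1
  x=-5.521: |R|=0.72080 <1
  x=-10.389: |R|=1.01509 >1
  x=-10.173: |R|=1.00683 >1
  x=-10.087: |R|=1.00346 >1
So |R|<1 on (-10.0000, 0).

(-10.0000, 0).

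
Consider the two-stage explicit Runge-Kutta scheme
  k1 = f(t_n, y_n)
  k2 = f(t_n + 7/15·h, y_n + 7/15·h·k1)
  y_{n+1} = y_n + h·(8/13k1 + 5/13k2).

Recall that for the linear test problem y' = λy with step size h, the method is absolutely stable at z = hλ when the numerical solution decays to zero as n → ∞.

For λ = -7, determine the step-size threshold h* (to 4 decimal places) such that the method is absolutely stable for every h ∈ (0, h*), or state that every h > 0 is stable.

(-5.5714,0); λ=-7 ⇒ h* = (39/7)/7 = 0.7959.

Set f=λy, z=hλ:
  k1=λy_n ⇒ h·k1=z·y_n;  k2=λ(1+7/15z)y_n ⇒ h·k2=z(1+7/15z)y_n
  y_{n+1}/y_n = 1 + 8/13z + 5/13z(1+7/15z) = 1 + z + 7/39z²
  ⇒ R(z) = 1 + z + 7/39z².

Boundary: |R(x)|=1, x<0.
x=-1.79: |R|=0.2149
R=1: x+7/39x²=0 ⇒ x=−39/7=-5.5714; min R=1−1/(4·7/39)=-0.3929>−1
Confirm numerically:
  x=-5.114: |R|=0.58013 <1
  x=-4.178: |R|=0.04493 <1
  x=-4.102: |R|=0.08188 <1
  x=-5.867: |R|=1.31125 >1
  x=-5.863: |R|=1.30683 >1
Stable set (-5.5714, 0).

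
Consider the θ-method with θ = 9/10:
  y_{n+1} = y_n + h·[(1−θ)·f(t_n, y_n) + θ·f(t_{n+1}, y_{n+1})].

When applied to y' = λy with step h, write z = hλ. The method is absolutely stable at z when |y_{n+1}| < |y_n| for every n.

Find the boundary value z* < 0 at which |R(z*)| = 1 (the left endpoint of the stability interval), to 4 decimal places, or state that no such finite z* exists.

Set f=λy, z=hλ:
  y_{n+1} = y_n + z·[1/10·y_n + 9/10·y_{n+1}] ⇒ (1 − 9/10z)y_{n+1} = (1 + 1/10z)y_n
  R(z) = (1 + 1/10z)/(1 − 9/10z).

Find x<0 with |R(x)|<1.
x=-1.56: |R|=0.3511
x=-2: |R|=0.2857
x=-10: |R|=0.0000
x=-100: |R|=0.0989
θ=9/10≥1/2 ⇒ |1+1/10x|<|1−9/10x| ∀x<0 ⇒ interval (−∞,0).

unbounded; (−∞, 0).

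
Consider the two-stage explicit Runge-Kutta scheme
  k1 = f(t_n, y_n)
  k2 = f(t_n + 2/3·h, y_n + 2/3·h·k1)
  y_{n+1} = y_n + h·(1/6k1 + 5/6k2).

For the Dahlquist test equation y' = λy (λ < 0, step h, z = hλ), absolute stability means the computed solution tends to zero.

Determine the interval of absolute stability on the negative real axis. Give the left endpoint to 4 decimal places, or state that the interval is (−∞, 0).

(-1.8000, 0).

With y'=λy (z=hλ):
  k1=λy_n ⇒ h·k1=z·y_n;  k2=λ(1+2/3z)y_n ⇒ h·k2=z(1+2/3z)y_n
  y_{n+1}/y_n = 1 + 1/6z + 5/6z(1+2/3z) = 1 + z + 5/9z²
  so R(z) = 1 + z + 5/9z².

Boundary: |R(x)|=1, x<0.
x=-0.94: |R|=0.5509
R=1: x+5/9x²=0 ⇒ x=−9/5=-1.8000; min R=1−1/(4·5/9)=0.5500>−1
Confirm numerically:
  x=-1.371: |R|=0.67325 <1
  x=-1.230: |R|=0.61050 <1
  x=-0.724: |R|=0.56721 <1
  x=-2.146: |R|=1.41251 >1
  x=-1.901: |R|=1.10667 >1
So |R|<1 on (-1.8000, 0).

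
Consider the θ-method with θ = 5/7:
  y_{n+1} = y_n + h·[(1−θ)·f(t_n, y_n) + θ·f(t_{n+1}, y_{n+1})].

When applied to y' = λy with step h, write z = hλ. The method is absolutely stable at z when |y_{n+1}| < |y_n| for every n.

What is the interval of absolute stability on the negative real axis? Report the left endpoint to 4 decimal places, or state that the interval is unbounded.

unbounded; (−∞, 0).

Set f=λy, z=hλ:
  y_{n+1} = y_n + z·[2/7·y_n + 5/7·y_{n+1}] ⇒ (1 − 5/7z)y_{n+1} = (1 + 2/7z)y_n
  ⇒ R(z) = (1 + 2/7z)/(1 − 5/7z).

Solve |R(x)|<1 on ℝ⁻.
x=-1.78: |R|=0.2164
x=-2: |R|=0.1765
x=-10: |R|=0.2281
x=-100: |R|=0.3807
θ=5/7≥1/2 ⇒ |1+2/7x|<|1−5/7x| ∀x<0 ⇒ unbounded interval.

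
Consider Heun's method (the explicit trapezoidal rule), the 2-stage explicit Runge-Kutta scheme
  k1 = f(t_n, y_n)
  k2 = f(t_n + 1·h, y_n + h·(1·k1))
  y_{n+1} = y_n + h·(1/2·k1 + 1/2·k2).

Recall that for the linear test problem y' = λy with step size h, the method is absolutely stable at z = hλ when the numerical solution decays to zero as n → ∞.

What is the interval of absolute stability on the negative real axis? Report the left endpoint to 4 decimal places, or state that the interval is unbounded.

With y'=λy (z=hλ):
  order 2, 2-stage ⇒ R(z)=1+z+z^2/2
  (e.g. R(-0.39)=0.68605, |R|=0.68605)

Find x<0 with |R(x)|<1.
x=-0.39: |R|=0.6861
|R(-2.31)|=1.3580 |R(-2.02)|=1.0202 |R(-0.85)|=0.5112
Bisect:
  x_lo=-2.3605 |R|=1.4255  x_hi=-0.1319 |R|=0.8768
  mid=-1.24620 |R|=0.53031 →hi
  mid=-1.80337 |R|=0.82270 →hi
  mid=-2.08195 |R|=1.08531 →lo
  mid=-1.94266 |R|=0.94430 →hi
  mid=-2.01231 |R|=1.01238 →lo
  mid=-1.97748 |R|=0.97774 →hi
  mid=-1.99490 |R|=0.99491 →hi
  mid=-2.00360 |R|=1.00361 →lo
  mid=-1.99925 |R|=0.99925 →hi
  mid=-2.00142 |R|=1.00143 →lo
  ...
  [-2.00006,-1.99993] ⇒ x*=-2.0000
Interval (-2.0000, 0).

z∈(-2.0000,0).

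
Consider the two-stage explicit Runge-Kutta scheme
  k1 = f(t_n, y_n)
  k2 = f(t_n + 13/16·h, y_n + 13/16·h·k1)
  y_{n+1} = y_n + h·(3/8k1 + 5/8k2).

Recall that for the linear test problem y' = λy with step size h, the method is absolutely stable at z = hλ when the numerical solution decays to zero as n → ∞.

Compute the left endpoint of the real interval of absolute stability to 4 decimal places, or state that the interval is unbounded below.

Set f=λy, z=hλ:
  k1=λy_n ⇒ h·k1=z·y_n;  k2=λ(1+13/16z)y_n ⇒ h·k2=z(1+13/16z)y_n
  y_{n+1}/y_n = 1 + 3/8z + 5/8z(1+13/16z) = 1 + z + 65/128z²
  Hence R(z) = 1 + z + 65/128z².

Boundary: |R(x)|=1, x<0.
x=-1.62: |R|=0.7127
R=1: x+65/128x²=0 ⇒ x=−128/65=-1.9692; min R=1−1/(4·65/128)=0.5077>−1
Confirm numerically:
  x=-1.892: |R|=0.92580 <1
  x=-1.750: |R|=0.80518 <1
  x=-1.324: |R|=0.56618 <1
  x=-0.809: |R|=0.52335 <1
  x=-2.410: |R|=1.53943 >1
  x=-2.278: |R|=1.35718 >1
  x=-2.050: |R|=1.08408 >1
Interval (-1.9692, 0).

z* = -1.9692.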